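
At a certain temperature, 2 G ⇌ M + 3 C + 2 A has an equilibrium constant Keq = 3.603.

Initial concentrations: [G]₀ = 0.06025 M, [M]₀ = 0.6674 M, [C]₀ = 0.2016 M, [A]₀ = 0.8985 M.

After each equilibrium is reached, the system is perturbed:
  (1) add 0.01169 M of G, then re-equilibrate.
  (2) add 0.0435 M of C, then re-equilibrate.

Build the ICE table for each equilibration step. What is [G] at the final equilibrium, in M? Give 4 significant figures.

[G]_eq = 0.05551 M

Q₀ = 1.216 vs Keq = 3.603 ⇒ Q<K, forward
Step 1:
                    G           M           C           A
  init        0.06025      0.6674      0.2016      0.8985
  Δ          -0.01723    0.008613     0.02584     0.01723
  eq          0.04302       0.676      0.2274      0.9157
  solve Keq expr → x = 0.008613; check Q = 3.603
Then add 0.01169 M of G.
Step 2:
                    G           M           C           A
  init        0.05471       0.676      0.2274      0.9157
  Δ         -0.007799    0.003899      0.0117    0.007799
  eq          0.04692      0.6799      0.2391      0.9235
  solve Keq expr → x = 0.003899; check Q = 3.603
Then add 0.0435 M of C.
Step 3:
                    G           M           C           A
  init        0.04692      0.6799      0.2826      0.9235
  Δ          0.008592   -0.004296    -0.01289   -0.008592
  eq          0.05551      0.6756      0.2697      0.9149
  solve Keq expr → x = -0.004296; check Q = 3.603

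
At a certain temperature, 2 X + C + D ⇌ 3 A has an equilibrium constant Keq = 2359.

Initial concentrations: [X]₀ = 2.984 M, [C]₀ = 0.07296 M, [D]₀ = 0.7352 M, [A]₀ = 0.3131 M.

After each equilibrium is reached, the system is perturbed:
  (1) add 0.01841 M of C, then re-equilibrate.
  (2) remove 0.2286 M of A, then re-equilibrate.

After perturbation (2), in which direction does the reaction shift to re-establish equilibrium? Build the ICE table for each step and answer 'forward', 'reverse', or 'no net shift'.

Q₀ = 0.06426 vs Keq = 2359 ⇒ Q<K, forward
Step 1:
                   X          C          D          A
  init         2.984    0.07296     0.7352     0.3131
  Δ          -0.1459   -0.07295   -0.07295     0.2188
  eq           2.838 1.1962e-05     0.6623     0.5319
  solve Keq expr → x = 0.07295; check Q = 2359
Then add 0.01841 M of C.
Step 2:
                   X          C          D          A
  init         2.838    0.01842     0.6623     0.5319
  Δ         -0.03681    -0.0184    -0.0184    0.05521
  eq           2.801 1.6984e-05     0.6438     0.5872
  solve Keq expr → x = 0.0184; check Q = 2359
Then remove 0.2286 M of A.
Step 3:
                   X          C          D          A
  init         2.801 1.6984e-05     0.6438     0.3586
  Δ       -2.6230e-05 -1.3115e-05 -1.3115e-05 3.9345e-05
  eq           2.801 3.8691e-06     0.6438     0.3586
  solve Keq expr → x = 1.3115e-05; check Q = 2359

Direction: forward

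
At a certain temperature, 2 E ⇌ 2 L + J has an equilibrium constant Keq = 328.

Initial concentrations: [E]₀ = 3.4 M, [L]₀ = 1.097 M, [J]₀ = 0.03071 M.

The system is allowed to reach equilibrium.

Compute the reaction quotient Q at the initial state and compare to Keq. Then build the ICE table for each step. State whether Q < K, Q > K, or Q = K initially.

Q₀ = 0.003197; Q < K (proceeds forward)

Q₀ = 0.003197 vs Keq = 328 ⇒ Q<K, forward
Step 1:
                  E         L         J
  I             3.4     1.097   0.03071
  C          -3.108     3.108     1.554
  E          0.2923     4.205     1.585
  solve Keq expr → x = 1.554; check Q = 328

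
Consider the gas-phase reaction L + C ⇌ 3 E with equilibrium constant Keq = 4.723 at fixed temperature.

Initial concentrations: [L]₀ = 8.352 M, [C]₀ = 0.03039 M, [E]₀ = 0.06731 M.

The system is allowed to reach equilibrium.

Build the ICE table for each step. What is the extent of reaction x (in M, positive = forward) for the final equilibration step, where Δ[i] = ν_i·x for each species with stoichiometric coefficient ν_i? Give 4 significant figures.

x = 0.03029 M

Q₀ = 0.001201 vs Keq = 4.723 ⇒ Q<K, forward
Step 1:
                   L          C          E
  Initial      8.352    0.03039    0.06731
  Change    -0.03029   -0.03029    0.09087
  Equil        8.322 1.0069e-04     0.1582
  solve Keq expr → x = 0.03029; check Q = 4.723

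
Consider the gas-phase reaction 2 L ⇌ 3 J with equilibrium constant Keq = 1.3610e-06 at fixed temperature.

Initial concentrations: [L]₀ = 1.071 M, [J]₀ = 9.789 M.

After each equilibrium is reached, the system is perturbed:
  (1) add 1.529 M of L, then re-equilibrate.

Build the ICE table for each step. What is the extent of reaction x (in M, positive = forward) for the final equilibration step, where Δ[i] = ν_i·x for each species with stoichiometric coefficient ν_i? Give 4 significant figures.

x = 0.001854 M

Q₀ = 817.8 vs Keq = 1.3610e-06 ⇒ Q>K, reverse
Step 1:
                  L         J
  init        1.071     9.789
  Δ           6.498    -9.746
  eq          7.569   0.04272
  solve Keq expr → x = -3.249; check Q = 1.3610e-06
Then add 1.529 M of L.
Step 2:
                  L         J
  init        9.098   0.04272
  Δ       -0.003708  0.005562
  eq          9.094   0.04828
  solve Keq expr → x = 0.001854; check Q = 1.3610e-06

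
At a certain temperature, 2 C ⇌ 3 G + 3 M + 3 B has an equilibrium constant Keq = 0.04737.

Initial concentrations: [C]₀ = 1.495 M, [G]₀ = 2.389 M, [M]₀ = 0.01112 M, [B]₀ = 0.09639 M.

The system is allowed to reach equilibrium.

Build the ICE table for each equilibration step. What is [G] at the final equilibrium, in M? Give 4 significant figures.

Q₀ = 7.5124e-09 vs Keq = 0.04737 ⇒ Q<K, forward
Step 1:
                    C           G           M           B
  Initial       1.495       2.389     0.01112     0.09639
  Change      -0.2282      0.3424      0.3424      0.3424
  Equil         1.267       2.731      0.3535      0.4388
  solve Keq expr → x = 0.1141; check Q = 0.04737

[G]_eq = 2.731 M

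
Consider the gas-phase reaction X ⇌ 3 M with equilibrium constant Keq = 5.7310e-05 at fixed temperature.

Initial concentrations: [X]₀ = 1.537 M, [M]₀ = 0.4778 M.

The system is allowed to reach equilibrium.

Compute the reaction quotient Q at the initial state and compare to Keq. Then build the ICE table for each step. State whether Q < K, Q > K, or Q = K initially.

Q₀ = 0.07097; Q > K (proceeds reverse)

Q₀ = 0.07097 vs Keq = 5.7310e-05 ⇒ Q>K, reverse
Step 1:
                   X          M
  init         1.537     0.4778
  Δ            0.144     -0.432
  eq           1.681    0.04584
  solve Keq expr → x = -0.144; check Q = 5.7310e-05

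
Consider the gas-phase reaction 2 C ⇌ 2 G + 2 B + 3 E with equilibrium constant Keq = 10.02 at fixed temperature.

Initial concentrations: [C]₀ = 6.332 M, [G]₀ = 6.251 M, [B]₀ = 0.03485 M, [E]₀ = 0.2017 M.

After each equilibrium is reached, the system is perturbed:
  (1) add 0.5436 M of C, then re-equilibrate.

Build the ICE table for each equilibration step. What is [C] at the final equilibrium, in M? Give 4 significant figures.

Q₀ = 9.7127e-06 vs Keq = 10.02 ⇒ Q<K, forward
Step 1:
                  C         G         B         E
  init        6.332     6.251   0.03485    0.2017
  Δ          -1.005     1.005     1.005     1.508
  eq          5.327     7.256      1.04     1.709
  solve Keq expr → x = 0.5025; check Q = 10.02
Then add 0.5436 M of C.
Step 2:
                  C         G         B         E
  init        5.871     7.256      1.04     1.709
  Δ        -0.03814   0.03814   0.03814   0.05721
  eq          5.832     7.294     1.078     1.766
  solve Keq expr → x = 0.01907; check Q = 10.02

[C]_eq = 5.832 M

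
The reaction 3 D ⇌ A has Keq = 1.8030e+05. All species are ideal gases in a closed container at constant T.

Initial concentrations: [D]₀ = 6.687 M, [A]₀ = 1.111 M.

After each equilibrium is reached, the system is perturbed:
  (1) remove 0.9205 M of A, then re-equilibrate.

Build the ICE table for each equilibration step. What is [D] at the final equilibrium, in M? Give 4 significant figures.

Q₀ = 0.003716 vs Keq = 1.8030e+05 ⇒ Q<K, forward
Step 1:
                  D         A
  I           6.687     1.111
  C          -6.661      2.22
  E         0.02644     3.331
  solve Keq expr → x = 2.22; check Q = 1.8030e+05
Then remove 0.9205 M of A.
Step 2:
                  D         A
  I         0.02644     2.411
  C       -0.002699 8.9960e-04
  E         0.02374     2.412
  solve Keq expr → x = 8.9960e-04; check Q = 1.8030e+05

[D]_eq = 0.02374 M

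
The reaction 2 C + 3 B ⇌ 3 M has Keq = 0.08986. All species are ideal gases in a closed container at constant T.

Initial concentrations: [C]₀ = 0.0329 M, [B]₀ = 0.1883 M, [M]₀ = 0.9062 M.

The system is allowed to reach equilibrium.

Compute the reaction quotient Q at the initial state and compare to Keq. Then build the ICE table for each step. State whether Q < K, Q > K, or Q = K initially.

Q₀ = 1.0297e+05 vs Keq = 0.08986 ⇒ Q>K, reverse
Step 1:
                    C           B           M
  Initial      0.0329      0.1883      0.9062
  Change        0.447      0.6704     -0.6704
  Equil        0.4799      0.8587      0.2358
  solve Keq expr → x = -0.2235; check Q = 0.08986

Q₀ = 1.0297e+05; Q > K (proceeds reverse)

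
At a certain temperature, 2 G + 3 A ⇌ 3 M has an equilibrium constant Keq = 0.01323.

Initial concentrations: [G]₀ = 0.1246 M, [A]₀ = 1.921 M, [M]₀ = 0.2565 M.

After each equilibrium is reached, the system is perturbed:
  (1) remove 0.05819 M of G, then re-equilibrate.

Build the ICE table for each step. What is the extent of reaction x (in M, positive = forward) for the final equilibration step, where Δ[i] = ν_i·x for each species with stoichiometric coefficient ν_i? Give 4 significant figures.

Q₀ = 0.1533 vs Keq = 0.01323 ⇒ Q>K, reverse
Step 1:
                   G          A          M
  Initial     0.1246      1.921     0.2565
  Change     0.06566     0.0985    -0.0985
  Equil       0.1903      2.019      0.158
  solve Keq expr → x = -0.03283; check Q = 0.01323
Then remove 0.05819 M of G.
Step 2:
                   G          A          M
  Initial     0.1321      2.019      0.158
  Change     0.01543    0.02314   -0.02314
  Equil       0.1475      2.043     0.1349
  solve Keq expr → x = -0.007713; check Q = 0.01323

x = -0.007713 M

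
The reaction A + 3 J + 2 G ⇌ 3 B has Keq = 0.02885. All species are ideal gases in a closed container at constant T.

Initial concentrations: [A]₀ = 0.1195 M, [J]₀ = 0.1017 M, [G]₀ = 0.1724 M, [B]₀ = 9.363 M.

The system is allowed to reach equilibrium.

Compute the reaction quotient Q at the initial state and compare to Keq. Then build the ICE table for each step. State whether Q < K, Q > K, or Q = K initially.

Q₀ = 2.1970e+08; Q > K (proceeds reverse)

Q₀ = 2.1970e+08 vs Keq = 0.02885 ⇒ Q>K, reverse
Step 1:
                   A          J          G          B
  init        0.1195     0.1017     0.1724      9.363
  Δ            1.664      4.993      3.329     -4.993
  eq           1.784      5.095      3.501       4.37
  solve Keq expr → x = -1.664; check Q = 0.02885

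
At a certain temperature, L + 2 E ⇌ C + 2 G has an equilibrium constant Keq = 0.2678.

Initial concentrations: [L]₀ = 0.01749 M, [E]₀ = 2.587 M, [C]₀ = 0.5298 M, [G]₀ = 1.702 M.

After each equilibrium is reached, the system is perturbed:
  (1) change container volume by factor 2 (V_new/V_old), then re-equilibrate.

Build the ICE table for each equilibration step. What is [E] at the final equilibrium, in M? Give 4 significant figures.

Q₀ = 13.11 vs Keq = 0.2678 ⇒ Q>K, reverse
Step 1:
                   L          E          C          G
  Initial    0.01749      2.587     0.5298      1.702
  Change      0.2061     0.4122    -0.2061    -0.4122
  Equil       0.2236      2.999     0.3237       1.29
  solve Keq expr → x = -0.2061; check Q = 0.2678
Then change container volume by factor 2 (V_new/V_old).
Step 2:
                   L          E          C          G
  Initial     0.1118        1.5     0.1619     0.6449
  Change           0          0          0          0
  Equil       0.1118        1.5     0.1619     0.6449
  solve Keq expr → x = 0; check Q = 0.2678

[E]_eq = 1.5 M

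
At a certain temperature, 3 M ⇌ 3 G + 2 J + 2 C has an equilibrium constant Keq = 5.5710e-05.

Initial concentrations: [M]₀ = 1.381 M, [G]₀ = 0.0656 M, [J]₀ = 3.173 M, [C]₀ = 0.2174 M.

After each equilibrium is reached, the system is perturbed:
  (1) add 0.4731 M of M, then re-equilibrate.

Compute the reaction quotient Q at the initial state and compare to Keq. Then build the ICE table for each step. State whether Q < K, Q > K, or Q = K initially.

Q₀ = 5.1002e-05 vs Keq = 5.5710e-05 ⇒ Q<K, forward
Step 1:
                  M         G         J         C
  init        1.381    0.0656     3.173    0.2174
  Δ       -0.001639  0.001639  0.001092  0.001092
  eq          1.379   0.06724     3.174    0.2185
  solve Keq expr → x = 5.4619e-04; check Q = 5.5710e-05
Then add 0.4731 M of M.
Step 2:
                  M         G         J         C
  init        1.852   0.06724     3.174    0.2185
  Δ        -0.01868   0.01868   0.01246   0.01246
  eq          1.834   0.08592     3.187    0.2309
  solve Keq expr → x = 0.006228; check Q = 5.5710e-05

Q₀ = 5.1002e-05; Q < K (proceeds forward)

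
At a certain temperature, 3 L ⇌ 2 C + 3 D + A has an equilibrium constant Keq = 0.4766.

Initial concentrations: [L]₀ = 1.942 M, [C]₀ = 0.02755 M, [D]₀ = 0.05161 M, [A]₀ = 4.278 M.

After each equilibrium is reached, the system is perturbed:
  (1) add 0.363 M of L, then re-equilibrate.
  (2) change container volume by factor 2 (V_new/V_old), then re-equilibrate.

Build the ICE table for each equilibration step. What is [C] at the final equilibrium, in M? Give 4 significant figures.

[C]_eq = 0.404 M

Q₀ = 6.0945e-08 vs Keq = 0.4766 ⇒ Q<K, forward
Step 1:
                  L         C         D         A
  init        1.942   0.02755   0.05161     4.278
  Δ         -0.7748    0.5165    0.7748    0.2583
  eq          1.167    0.5441    0.8264     4.536
  solve Keq expr → x = 0.2583; check Q = 0.4766
Then add 0.363 M of L.
Step 2:
                  L         C         D         A
  init         1.53    0.5441    0.8264     4.536
  Δ         -0.1038   0.06917    0.1038   0.03458
  eq          1.426    0.6132    0.9302     4.571
  solve Keq expr → x = 0.03458; check Q = 0.4766
Then change container volume by factor 2 (V_new/V_old).
Step 3:
                  L         C         D         A
  init       0.7132    0.3066    0.4651     2.285
  Δ         -0.1461   0.09737    0.1461   0.04869
  eq         0.5672     0.404    0.6111     2.334
  solve Keq expr → x = 0.04869; check Q = 0.4766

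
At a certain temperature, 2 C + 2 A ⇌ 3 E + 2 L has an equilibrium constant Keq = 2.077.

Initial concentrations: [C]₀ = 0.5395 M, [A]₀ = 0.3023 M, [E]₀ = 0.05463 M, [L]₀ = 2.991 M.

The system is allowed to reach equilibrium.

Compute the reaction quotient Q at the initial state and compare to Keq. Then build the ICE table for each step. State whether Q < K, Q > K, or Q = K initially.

Q₀ = 0.05484 vs Keq = 2.077 ⇒ Q<K, forward
Step 1:
                   C          A          E          L
  init        0.5395     0.3023    0.05463      2.991
  Δ          -0.0599    -0.0599    0.08985     0.0599
  eq          0.4796     0.2424     0.1445      3.051
  solve Keq expr → x = 0.02995; check Q = 2.077

Q₀ = 0.05484; Q < K (proceeds forward)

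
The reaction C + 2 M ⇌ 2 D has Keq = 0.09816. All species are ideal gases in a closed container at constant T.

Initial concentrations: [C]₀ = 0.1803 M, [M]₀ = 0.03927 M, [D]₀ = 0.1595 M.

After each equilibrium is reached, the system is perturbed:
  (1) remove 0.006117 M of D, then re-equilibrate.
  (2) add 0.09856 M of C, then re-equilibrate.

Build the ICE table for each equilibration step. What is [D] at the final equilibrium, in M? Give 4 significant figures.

Q₀ = 91.5 vs Keq = 0.09816 ⇒ Q>K, reverse
Step 1:
                    C           M           D
  Initial      0.1803     0.03927      0.1595
  Change      0.06637      0.1327     -0.1327
  Equil        0.2467       0.172     0.02676
  solve Keq expr → x = -0.06637; check Q = 0.09816
Then remove 0.006117 M of D.
Step 2:
                    C           M           D
  Initial      0.2467       0.172     0.02065
  Change    -0.002588   -0.005175    0.005175
  Equil        0.2441      0.1668     0.02582
  solve Keq expr → x = 0.002588; check Q = 0.09816
Then add 0.09856 M of C.
Step 3:
                    C           M           D
  Initial      0.3426      0.1668     0.02582
  Change     -0.00198    -0.00396     0.00396
  Equil        0.3407      0.1629     0.02978
  solve Keq expr → x = 0.00198; check Q = 0.09816

[D]_eq = 0.02978 M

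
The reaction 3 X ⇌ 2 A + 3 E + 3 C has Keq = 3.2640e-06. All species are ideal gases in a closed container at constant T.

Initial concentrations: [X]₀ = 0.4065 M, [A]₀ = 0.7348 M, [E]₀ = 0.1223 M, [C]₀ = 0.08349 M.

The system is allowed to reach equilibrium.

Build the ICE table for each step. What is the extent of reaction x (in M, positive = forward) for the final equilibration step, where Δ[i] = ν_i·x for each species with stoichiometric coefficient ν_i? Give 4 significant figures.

x = -0.004337 M

Q₀ = 8.5574e-06 vs Keq = 3.2640e-06 ⇒ Q>K, reverse
Step 1:
                  X         A         E         C
  init       0.4065    0.7348    0.1223   0.08349
  Δ         0.01301 -0.008673  -0.01301  -0.01301
  eq         0.4195    0.7261    0.1093   0.07048
  solve Keq expr → x = -0.004337; check Q = 3.2640e-06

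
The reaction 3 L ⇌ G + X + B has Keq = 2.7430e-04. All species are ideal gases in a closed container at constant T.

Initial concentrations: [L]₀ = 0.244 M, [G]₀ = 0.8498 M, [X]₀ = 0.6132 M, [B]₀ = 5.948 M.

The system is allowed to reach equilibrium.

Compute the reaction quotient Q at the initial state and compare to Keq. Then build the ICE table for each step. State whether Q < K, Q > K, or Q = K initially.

Q₀ = 213.4 vs Keq = 2.7430e-04 ⇒ Q>K, reverse
Step 1:
                    L           G           X           B
  init          0.244      0.8498      0.6132       5.948
  Δ             1.834     -0.6113     -0.6113     -0.6113
  eq            2.078      0.2385    0.001933       5.337
  solve Keq expr → x = -0.6113; check Q = 2.7430e-04

Q₀ = 213.4; Q > K (proceeds reverse)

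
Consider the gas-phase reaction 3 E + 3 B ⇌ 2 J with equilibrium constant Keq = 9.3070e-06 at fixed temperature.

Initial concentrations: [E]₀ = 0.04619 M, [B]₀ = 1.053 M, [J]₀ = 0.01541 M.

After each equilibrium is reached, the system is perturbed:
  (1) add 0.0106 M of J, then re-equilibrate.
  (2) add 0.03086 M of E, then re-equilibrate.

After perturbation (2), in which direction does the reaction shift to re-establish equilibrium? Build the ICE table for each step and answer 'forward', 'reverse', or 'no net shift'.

Direction: forward

Q₀ = 2.064 vs Keq = 9.3070e-06 ⇒ Q>K, reverse
Step 1:
                   E          B          J
  I          0.04619      1.053    0.01541
  C          0.02302    0.02302   -0.01535
  E          0.06921      1.076 6.2002e-05
  solve Keq expr → x = -0.007674; check Q = 9.3070e-06
Then add 0.0106 M of J.
Step 2:
                   E          B          J
  I          0.06921      1.076    0.01066
  C          0.01586    0.01586   -0.01058
  E          0.08508      1.092 8.6373e-05
  solve Keq expr → x = -0.005288; check Q = 9.3070e-06
Then add 0.03086 M of E.
Step 3:
                   E          B          J
  I           0.1159      1.092 8.6373e-05
  C       -7.6320e-05 -7.6320e-05 5.0880e-05
  E           0.1159      1.092 1.3725e-04
  solve Keq expr → x = 2.5440e-05; check Q = 9.3070e-06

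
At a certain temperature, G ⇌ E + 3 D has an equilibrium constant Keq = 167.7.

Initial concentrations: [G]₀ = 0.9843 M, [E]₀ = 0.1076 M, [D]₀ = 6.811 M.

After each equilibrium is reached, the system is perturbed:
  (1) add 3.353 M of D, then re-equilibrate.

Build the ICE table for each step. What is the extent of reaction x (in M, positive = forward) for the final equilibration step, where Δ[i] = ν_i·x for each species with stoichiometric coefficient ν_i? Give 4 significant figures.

Q₀ = 34.54 vs Keq = 167.7 ⇒ Q<K, forward
Step 1:
                   G          E          D
  I           0.9843     0.1076      6.811
  C          -0.2086     0.2086     0.6259
  E           0.7757     0.3162      7.437
  solve Keq expr → x = 0.2086; check Q = 167.7
Then add 3.353 M of D.
Step 2:
                   G          E          D
  I           0.7757     0.3162      10.79
  C           0.1702    -0.1702    -0.5106
  E           0.9459      0.146      10.28
  solve Keq expr → x = -0.1702; check Q = 167.7

x = -0.1702 M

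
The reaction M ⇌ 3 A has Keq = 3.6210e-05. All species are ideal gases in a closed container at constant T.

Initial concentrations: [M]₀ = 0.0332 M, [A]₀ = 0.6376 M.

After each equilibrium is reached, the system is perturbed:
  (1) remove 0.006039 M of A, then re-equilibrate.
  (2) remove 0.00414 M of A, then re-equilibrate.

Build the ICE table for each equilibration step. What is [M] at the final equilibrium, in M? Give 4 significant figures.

[M]_eq = 0.2355 M

Q₀ = 7.807 vs Keq = 3.6210e-05 ⇒ Q>K, reverse
Step 1:
                  M         A
  I          0.0332    0.6376
  C          0.2057   -0.6171
  E          0.2389   0.02053
  solve Keq expr → x = -0.2057; check Q = 3.6210e-05
Then remove 0.006039 M of A.
Step 2:
                  M         A
  I          0.2389   0.01449
  C       -0.001994  0.005982
  E          0.2369   0.02047
  solve Keq expr → x = 0.001994; check Q = 3.6210e-05
Then remove 0.00414 M of A.
Step 3:
                  M         A
  I          0.2369   0.01633
  C       -0.001367  0.004101
  E          0.2355   0.02043
  solve Keq expr → x = 0.001367; check Q = 3.6210e-05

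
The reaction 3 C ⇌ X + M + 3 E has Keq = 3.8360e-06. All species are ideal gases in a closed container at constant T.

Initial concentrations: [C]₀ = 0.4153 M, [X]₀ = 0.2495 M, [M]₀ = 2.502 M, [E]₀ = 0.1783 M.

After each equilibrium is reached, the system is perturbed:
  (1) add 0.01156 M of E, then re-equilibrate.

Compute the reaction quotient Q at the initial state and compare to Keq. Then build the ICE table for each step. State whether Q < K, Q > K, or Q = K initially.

Q₀ = 0.0494 vs Keq = 3.8360e-06 ⇒ Q>K, reverse
Step 1:
                  C         X         M         E
  Initial    0.4153    0.2495     2.502    0.1783
  Change     0.1666  -0.05554  -0.05554   -0.1666
  Equil      0.5819     0.194     2.446   0.01168
  solve Keq expr → x = -0.05554; check Q = 3.8360e-06
Then add 0.01156 M of E.
Step 2:
                  C         X         M         E
  Initial    0.5819     0.194     2.446   0.02324
  Change    0.01125  -0.00375  -0.00375  -0.01125
  Equil      0.5932    0.1902     2.443   0.01199
  solve Keq expr → x = -0.00375; check Q = 3.8360e-06

Q₀ = 0.0494; Q > K (proceeds reverse)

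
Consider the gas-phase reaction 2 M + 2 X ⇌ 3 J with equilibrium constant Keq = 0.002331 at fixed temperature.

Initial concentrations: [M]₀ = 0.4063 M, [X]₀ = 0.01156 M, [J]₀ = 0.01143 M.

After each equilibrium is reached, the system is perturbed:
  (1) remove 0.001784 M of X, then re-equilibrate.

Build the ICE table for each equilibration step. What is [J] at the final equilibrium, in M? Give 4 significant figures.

[J]_eq = 0.004357 M

Q₀ = 0.06769 vs Keq = 0.002331 ⇒ Q>K, reverse
Step 1:
                   M          X          J
  Initial     0.4063    0.01156    0.01143
  Change    0.004509   0.004509  -0.006764
  Equil       0.4108    0.01607   0.004666
  solve Keq expr → x = -0.002255; check Q = 0.002331
Then remove 0.001784 M of X.
Step 2:
                   M          X          J
  Initial     0.4108    0.01429   0.004666
  Change  2.0614e-04 2.0614e-04 -3.0921e-04
  Equil        0.411    0.01449   0.004357
  solve Keq expr → x = -1.0307e-04; check Q = 0.002331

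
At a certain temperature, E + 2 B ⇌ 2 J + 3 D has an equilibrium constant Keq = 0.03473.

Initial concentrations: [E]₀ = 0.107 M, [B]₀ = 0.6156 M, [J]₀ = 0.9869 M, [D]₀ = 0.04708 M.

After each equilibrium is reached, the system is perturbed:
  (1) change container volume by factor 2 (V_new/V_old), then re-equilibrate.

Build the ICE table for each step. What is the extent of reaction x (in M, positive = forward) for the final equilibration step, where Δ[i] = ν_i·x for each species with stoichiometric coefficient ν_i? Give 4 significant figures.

Q₀ = 0.002507 vs Keq = 0.03473 ⇒ Q<K, forward
Step 1:
                   E          B          J          D
  init         0.107     0.6156     0.9869    0.04708
  Δ         -0.01764   -0.03529    0.03529    0.05293
  eq         0.08936     0.5803      1.022        0.1
  solve Keq expr → x = 0.01764; check Q = 0.03473
Then change container volume by factor 2 (V_new/V_old).
Step 2:
                   E          B          J          D
  init       0.04468     0.2902     0.5111       0.05
  Δ        -0.007063   -0.01413    0.01413    0.02119
  eq         0.03762      0.276     0.5252    0.07119
  solve Keq expr → x = 0.007063; check Q = 0.03473

x = 0.007063 M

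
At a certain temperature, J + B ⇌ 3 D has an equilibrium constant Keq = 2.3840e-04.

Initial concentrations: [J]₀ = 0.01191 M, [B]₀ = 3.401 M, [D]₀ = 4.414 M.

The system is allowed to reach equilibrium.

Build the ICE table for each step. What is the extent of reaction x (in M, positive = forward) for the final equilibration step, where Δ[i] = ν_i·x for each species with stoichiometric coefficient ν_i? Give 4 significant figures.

Q₀ = 2123 vs Keq = 2.3840e-04 ⇒ Q>K, reverse
Step 1:
                  J         B         D
  I         0.01191     3.401     4.414
  C           1.432     1.432    -4.296
  E           1.444     4.833    0.1185
  solve Keq expr → x = -1.432; check Q = 2.3840e-04

x = -1.432 M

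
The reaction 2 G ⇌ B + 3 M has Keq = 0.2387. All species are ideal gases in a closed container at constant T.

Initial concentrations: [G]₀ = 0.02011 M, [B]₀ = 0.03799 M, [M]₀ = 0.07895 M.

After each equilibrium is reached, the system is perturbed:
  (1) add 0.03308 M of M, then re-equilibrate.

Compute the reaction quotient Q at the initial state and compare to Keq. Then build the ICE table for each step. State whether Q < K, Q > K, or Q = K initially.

Q₀ = 0.04623; Q < K (proceeds forward)

Q₀ = 0.04623 vs Keq = 0.2387 ⇒ Q<K, forward
Step 1:
                   G          B          M
  Initial    0.02011    0.03799    0.07895
  Change   -0.008447   0.004224    0.01267
  Equil      0.01166    0.04221    0.09162
  solve Keq expr → x = 0.004224; check Q = 0.2387
Then add 0.03308 M of M.
Step 2:
                   G          B          M
  Initial    0.01166    0.04221     0.1247
  Change    0.004791  -0.002395  -0.007186
  Equil      0.01645    0.03982     0.1175
  solve Keq expr → x = -0.002395; check Q = 0.2387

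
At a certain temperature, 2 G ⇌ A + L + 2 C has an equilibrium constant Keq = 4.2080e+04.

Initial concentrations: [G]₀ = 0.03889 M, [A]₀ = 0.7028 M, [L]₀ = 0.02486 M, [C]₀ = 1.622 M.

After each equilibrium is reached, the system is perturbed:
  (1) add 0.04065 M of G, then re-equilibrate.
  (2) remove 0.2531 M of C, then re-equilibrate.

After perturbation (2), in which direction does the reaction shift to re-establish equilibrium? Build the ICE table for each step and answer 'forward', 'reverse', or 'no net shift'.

Q₀ = 30.39 vs Keq = 4.2080e+04 ⇒ Q<K, forward
Step 1:
                   G          A          L          C
  I          0.03889     0.7028    0.02486      1.622
  C         -0.03746    0.01873    0.01873    0.03746
  E         0.001435     0.7215    0.04359      1.659
  solve Keq expr → x = 0.01873; check Q = 4.2080e+04
Then add 0.04065 M of G.
Step 2:
                   G          A          L          C
  I          0.04208     0.7215    0.04359      1.659
  C         -0.04028    0.02014    0.02014    0.04028
  E         0.001801     0.7417    0.06373        1.7
  solve Keq expr → x = 0.02014; check Q = 4.2080e+04
Then remove 0.2531 M of C.
Step 3:
                   G          A          L          C
  I         0.001801     0.7417    0.06373      1.447
  C       -2.6622e-04 1.3311e-04 1.3311e-04 2.6622e-04
  E         0.001535     0.7418    0.06386      1.447
  solve Keq expr → x = 1.3311e-04; check Q = 4.2080e+04

Direction: forward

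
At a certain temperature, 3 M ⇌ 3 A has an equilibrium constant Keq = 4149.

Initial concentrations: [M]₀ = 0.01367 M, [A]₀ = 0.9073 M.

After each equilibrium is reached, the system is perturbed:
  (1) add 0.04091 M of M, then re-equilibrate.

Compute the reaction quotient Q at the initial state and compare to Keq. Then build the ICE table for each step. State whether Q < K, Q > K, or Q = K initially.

Q₀ = 2.9238e+05; Q > K (proceeds reverse)

Q₀ = 2.9238e+05 vs Keq = 4149 ⇒ Q>K, reverse
Step 1:
                   M          A
  Initial    0.01367     0.9073
  Change     0.04029   -0.04029
  Equil      0.05396      0.867
  solve Keq expr → x = -0.01343; check Q = 4149
Then add 0.04091 M of M.
Step 2:
                   M          A
  Initial    0.09487      0.867
  Change    -0.03851    0.03851
  Equil      0.05635     0.9055
  solve Keq expr → x = 0.01284; check Q = 4149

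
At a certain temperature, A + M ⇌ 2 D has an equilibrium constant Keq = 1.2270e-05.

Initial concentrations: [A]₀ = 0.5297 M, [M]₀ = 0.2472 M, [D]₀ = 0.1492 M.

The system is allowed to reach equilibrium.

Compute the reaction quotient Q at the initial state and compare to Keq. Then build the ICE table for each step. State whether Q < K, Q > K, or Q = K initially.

Q₀ = 0.17 vs Keq = 1.2270e-05 ⇒ Q>K, reverse
Step 1:
                    A           M           D
  I            0.5297      0.2472      0.1492
  C           0.07383     0.07383     -0.1477
  E            0.6035       0.321    0.001542
  solve Keq expr → x = -0.07383; check Q = 1.2270e-05

Q₀ = 0.17; Q > K (proceeds reverse)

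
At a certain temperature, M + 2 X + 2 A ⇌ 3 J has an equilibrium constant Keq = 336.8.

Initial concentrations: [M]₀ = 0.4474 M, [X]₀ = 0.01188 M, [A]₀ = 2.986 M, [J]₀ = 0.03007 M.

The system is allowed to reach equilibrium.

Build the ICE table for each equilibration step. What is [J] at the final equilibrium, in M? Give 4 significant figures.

[J]_eq = 0.04746 M

Q₀ = 0.04829 vs Keq = 336.8 ⇒ Q<K, forward
Step 1:
                  M         X         A         J
  init       0.4474   0.01188     2.986   0.03007
  Δ       -0.005797  -0.01159  -0.01159   0.01739
  eq         0.4416 2.8505e-04     2.974   0.04746
  solve Keq expr → x = 0.005797; check Q = 336.8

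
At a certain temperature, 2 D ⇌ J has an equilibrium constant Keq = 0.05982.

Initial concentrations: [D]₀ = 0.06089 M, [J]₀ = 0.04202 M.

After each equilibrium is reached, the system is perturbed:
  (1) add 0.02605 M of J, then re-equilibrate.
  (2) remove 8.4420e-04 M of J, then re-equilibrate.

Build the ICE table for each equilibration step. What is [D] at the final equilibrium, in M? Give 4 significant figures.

[D]_eq = 0.191 M

Q₀ = 11.33 vs Keq = 0.05982 ⇒ Q>K, reverse
Step 1:
                   D          J
  I          0.06089    0.04202
  C          0.08161   -0.04081
  E           0.1425   0.001215
  solve Keq expr → x = -0.04081; check Q = 0.05982
Then add 0.02605 M of J.
Step 2:
                   D          J
  I           0.1425    0.02726
  C          0.05009   -0.02505
  E           0.1926   0.002219
  solve Keq expr → x = -0.02505; check Q = 0.05982
Then remove 8.4420e-04 M of J.
Step 3:
                   D          J
  I           0.1926   0.001375
  C        -0.001614 8.0716e-04
  E            0.191   0.002182
  solve Keq expr → x = 8.0716e-04; check Q = 0.05982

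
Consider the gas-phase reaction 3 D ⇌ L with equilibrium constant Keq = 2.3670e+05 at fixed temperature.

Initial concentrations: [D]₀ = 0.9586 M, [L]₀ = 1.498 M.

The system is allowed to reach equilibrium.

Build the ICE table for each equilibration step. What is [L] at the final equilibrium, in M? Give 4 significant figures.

[L]_eq = 1.811 M

Q₀ = 1.701 vs Keq = 2.3670e+05 ⇒ Q<K, forward
Step 1:
                    D           L
  init         0.9586       1.498
  Δ           -0.9389       0.313
  eq           0.0197       1.811
  solve Keq expr → x = 0.313; check Q = 2.3670e+05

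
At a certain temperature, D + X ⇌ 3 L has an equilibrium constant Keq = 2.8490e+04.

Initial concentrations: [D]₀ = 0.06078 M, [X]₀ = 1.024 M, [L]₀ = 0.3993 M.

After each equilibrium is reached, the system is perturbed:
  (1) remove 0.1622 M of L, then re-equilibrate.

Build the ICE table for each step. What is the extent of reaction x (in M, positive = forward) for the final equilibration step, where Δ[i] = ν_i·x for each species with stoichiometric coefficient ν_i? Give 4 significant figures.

Q₀ = 1.023 vs Keq = 2.8490e+04 ⇒ Q<K, forward
Step 1:
                   D          X          L
  I          0.06078      1.024     0.3993
  C         -0.06077   -0.06077     0.1823
  E       7.1696e-06     0.9632     0.5816
  solve Keq expr → x = 0.06077; check Q = 2.8490e+04
Then remove 0.1622 M of L.
Step 2:
                   D          X          L
  I       7.1696e-06     0.9632     0.4194
  C       -4.4807e-06 -4.4807e-06 1.3442e-05
  E       2.6888e-06     0.9632     0.4194
  solve Keq expr → x = 4.4807e-06; check Q = 2.8490e+04

x = 4.4807e-06 M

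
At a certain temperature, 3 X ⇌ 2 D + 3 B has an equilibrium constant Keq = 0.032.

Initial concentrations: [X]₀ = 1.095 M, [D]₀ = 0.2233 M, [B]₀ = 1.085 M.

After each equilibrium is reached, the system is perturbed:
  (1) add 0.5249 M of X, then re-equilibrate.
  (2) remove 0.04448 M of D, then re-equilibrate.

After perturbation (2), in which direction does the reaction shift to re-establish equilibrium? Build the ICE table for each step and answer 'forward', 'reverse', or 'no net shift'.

Q₀ = 0.04851 vs Keq = 0.032 ⇒ Q>K, reverse
Step 1:
                  X         D         B
  I           1.095    0.2233     1.085
  C         0.03521  -0.02347  -0.03521
  E            1.13    0.1998      1.05
  solve Keq expr → x = -0.01174; check Q = 0.032
Then add 0.5249 M of X.
Step 2:
                  X         D         B
  I           1.655    0.1998      1.05
  C         -0.1115   0.07432    0.1115
  E           1.544    0.2741     1.161
  solve Keq expr → x = 0.03716; check Q = 0.032
Then remove 0.04448 M of D.
Step 3:
                  X         D         B
  I           1.544    0.2297     1.161
  C        -0.03527   0.02351   0.03527
  E           1.508    0.2532     1.197
  solve Keq expr → x = 0.01176; check Q = 0.032

Direction: forward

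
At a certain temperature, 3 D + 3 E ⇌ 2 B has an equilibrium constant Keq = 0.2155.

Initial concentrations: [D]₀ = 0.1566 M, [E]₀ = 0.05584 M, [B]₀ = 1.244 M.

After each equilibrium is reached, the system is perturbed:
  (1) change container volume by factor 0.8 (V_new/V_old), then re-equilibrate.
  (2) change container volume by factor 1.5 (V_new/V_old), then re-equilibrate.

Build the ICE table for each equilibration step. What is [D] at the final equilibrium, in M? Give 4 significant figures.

[D]_eq = 1.025 M

Q₀ = 2.3144e+06 vs Keq = 0.2155 ⇒ Q>K, reverse
Step 1:
                   D          E          B
  init        0.1566    0.05584      1.244
  Δ            0.979      0.979    -0.6527
  eq           1.136      1.035     0.5913
  solve Keq expr → x = -0.3263; check Q = 0.2155
Then change container volume by factor 0.8 (V_new/V_old).
Step 2:
                   D          E          B
  init         1.419      1.294     0.7392
  Δ          -0.1399    -0.1399    0.09329
  eq            1.28      1.154     0.8325
  solve Keq expr → x = 0.04665; check Q = 0.2155
Then change container volume by factor 1.5 (V_new/V_old).
Step 3:
                   D          E          B
  init         0.853     0.7691      0.555
  Δ           0.1723     0.1723    -0.1148
  eq           1.025     0.9413     0.4401
  solve Keq expr → x = -0.05742; check Q = 0.2155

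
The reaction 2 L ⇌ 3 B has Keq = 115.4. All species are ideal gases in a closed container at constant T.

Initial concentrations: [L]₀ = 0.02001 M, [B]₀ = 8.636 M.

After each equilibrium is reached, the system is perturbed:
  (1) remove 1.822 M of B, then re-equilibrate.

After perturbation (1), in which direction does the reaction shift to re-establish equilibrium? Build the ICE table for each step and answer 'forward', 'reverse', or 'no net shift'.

Q₀ = 1.6086e+06 vs Keq = 115.4 ⇒ Q>K, reverse
Step 1:
                  L         B
  Initial   0.02001     8.636
  Change      1.488    -2.233
  Equil       1.508     6.403
  solve Keq expr → x = -0.7442; check Q = 115.4
Then remove 1.822 M of B.
Step 2:
                  L         B
  Initial     1.508     4.581
  Change    -0.4071    0.6106
  Equil       1.101     5.192
  solve Keq expr → x = 0.2035; check Q = 115.4

Direction: forward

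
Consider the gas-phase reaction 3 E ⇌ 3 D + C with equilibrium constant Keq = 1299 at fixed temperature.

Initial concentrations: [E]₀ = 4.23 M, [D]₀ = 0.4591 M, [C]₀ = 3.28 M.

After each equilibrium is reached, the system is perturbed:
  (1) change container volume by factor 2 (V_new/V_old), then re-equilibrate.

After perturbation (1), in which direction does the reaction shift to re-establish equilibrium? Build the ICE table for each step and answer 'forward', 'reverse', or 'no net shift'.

Q₀ = 0.004193 vs Keq = 1299 ⇒ Q<K, forward
Step 1:
                    E           D           C
  I              4.23      0.4591        3.28
  C            -3.614       3.614       1.205
  E            0.6157       4.073       4.485
  solve Keq expr → x = 1.205; check Q = 1299
Then change container volume by factor 2 (V_new/V_old).
Step 2:
                    E           D           C
  I            0.3078       2.037       2.242
  C          -0.05608     0.05608     0.01869
  E            0.2517       2.093       2.261
  solve Keq expr → x = 0.01869; check Q = 1299

Direction: forward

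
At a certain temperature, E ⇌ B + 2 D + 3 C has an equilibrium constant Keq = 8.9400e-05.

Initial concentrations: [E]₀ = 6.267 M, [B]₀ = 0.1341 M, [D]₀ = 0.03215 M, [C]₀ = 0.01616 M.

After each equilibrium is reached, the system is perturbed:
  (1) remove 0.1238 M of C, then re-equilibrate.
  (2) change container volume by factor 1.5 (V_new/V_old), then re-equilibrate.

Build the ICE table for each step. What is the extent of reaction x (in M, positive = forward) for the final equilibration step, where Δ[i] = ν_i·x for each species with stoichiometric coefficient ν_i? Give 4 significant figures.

x = 0.03338 M

Q₀ = 9.3337e-11 vs Keq = 8.9400e-05 ⇒ Q<K, forward
Step 1:
                    E           B           D           C
  I             6.267      0.1341     0.03215     0.01616
  C           -0.1067      0.1067      0.2133        0.32
  E              6.16      0.2408      0.2455      0.3361
  solve Keq expr → x = 0.1067; check Q = 8.9400e-05
Then remove 0.1238 M of C.
Step 2:
                    E           B           D           C
  I              6.16      0.2408      0.2455      0.2123
  C          -0.02494     0.02494     0.04988     0.07481
  E             6.135      0.2657      0.2953      0.2871
  solve Keq expr → x = 0.02494; check Q = 8.9400e-05
Then change container volume by factor 1.5 (V_new/V_old).
Step 3:
                    E           B           D           C
  I              4.09      0.1771      0.1969      0.1914
  C          -0.03338     0.03338     0.06677      0.1001
  E             4.057      0.2105      0.2636      0.2916
  solve Keq expr → x = 0.03338; check Q = 8.9400e-05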